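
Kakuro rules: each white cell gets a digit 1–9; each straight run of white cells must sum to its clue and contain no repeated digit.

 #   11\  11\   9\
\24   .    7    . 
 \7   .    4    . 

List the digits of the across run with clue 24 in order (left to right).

24 in 3 cells must be {7,8,9}; 7 in 3 cells must be {1,2,4}.
Given what's placed, R1C3 must be 8 to fit the 24 across and 9 down.
Given what's placed, R2C1 must be 2 to fit the 7 across and 11 down.
R2C3 = 7 − 6 = 1 completes the 7 across.
R1C1 = 24 − 15 = 9 completes the 24 across.

9, 7, 8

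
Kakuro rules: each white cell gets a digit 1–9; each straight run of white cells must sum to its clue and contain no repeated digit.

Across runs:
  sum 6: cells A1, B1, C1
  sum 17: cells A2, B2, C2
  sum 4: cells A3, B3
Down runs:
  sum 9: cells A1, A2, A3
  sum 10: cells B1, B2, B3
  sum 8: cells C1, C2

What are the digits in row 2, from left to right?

4 6 7

6 in 3 cells must be {1,2,3}; 4 in 2 cells must be {1,3}.
Nothing is forced directly, so branch on A1, whose candidates are 1 or 2 or 3. If A1 = 1: that forces A3 = 3, B3 = 1, A2 = 5, C2 = 3, after which C1 would have to be in {2,3} for the 6 across but in {5} for the 8 down — contradiction. If A1 = 3: that forces A3 = 1, B3 = 3, A2 = 5, after which B2 would have to be in {3,4,8,9} for the 17 across but in {1,2,5,6} for the 10 down — contradiction. So A1 = 2.
Nothing is forced directly, so branch on B1, whose candidates are 1 or 3. If B1 = 1: that forces C1 = 3, C2 = 5, B3 = 3, after which B2 would have to be in {3,4,8,9} for the 17 across but in {6} for the 10 down — contradiction. So B1 = 3.
C1 = 6 − 5 = 1 completes the 6 across.
C2 = 8 − 1 = 7 completes the 8 down.
B3 = 1: the only remaining digit allowed by both the 4 across and the 10 down.
B2 = 10 − 4 = 6 completes the 10 down.
A3 = 4 − 1 = 3 completes the 4 across.
A2 = 17 − 13 = 4 completes the 17 across.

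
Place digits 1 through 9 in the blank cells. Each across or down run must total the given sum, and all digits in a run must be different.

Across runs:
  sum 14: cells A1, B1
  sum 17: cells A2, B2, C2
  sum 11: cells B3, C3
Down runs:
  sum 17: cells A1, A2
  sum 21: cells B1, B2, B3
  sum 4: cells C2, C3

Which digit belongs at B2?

7

17 in 2 cells must be {8,9}; 4 in 2 cells must be {1,3}.
The 11 across and the 4 down share only 3, so C3 = 3.
C2 = 4 − 3 = 1 completes the 4 down.
B3 = 11 − 3 = 8 completes the 11 across.
A2 = 9: the only remaining digit allowed by both the 17 across and the 17 down.
B2 = 17 − 10 = 7 completes the 17 across.
A1 = 17 − 9 = 8 completes the 17 down.
B1 = 14 − 8 = 6 completes the 14 across.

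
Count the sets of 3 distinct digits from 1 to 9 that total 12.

3 distinct digits from 1–9 sum between 6 and 24.

7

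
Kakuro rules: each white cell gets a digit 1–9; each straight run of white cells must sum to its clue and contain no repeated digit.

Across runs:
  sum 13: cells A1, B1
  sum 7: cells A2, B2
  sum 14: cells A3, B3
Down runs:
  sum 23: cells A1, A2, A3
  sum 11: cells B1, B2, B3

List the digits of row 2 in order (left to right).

23 in 3 cells must be {6,8,9}.
The 7 across and the 23 down share only 6, so A2 = 6.
B2 = 7 − 6 = 1 completes the 7 across.
Nothing is forced directly, so branch on A1, whose candidates are 8 or 9. If A1 = 8: then B1 would have to be in {5} for the 13 across but in {2,3,4,6,7,8} for the 11 down — contradiction. So A1 = 9.
B1 = 13 − 9 = 4 completes the 13 across.
A3 = 23 − 15 = 8 completes the 23 down.
B3 = 14 − 8 = 6 completes the 14 across.

6, 1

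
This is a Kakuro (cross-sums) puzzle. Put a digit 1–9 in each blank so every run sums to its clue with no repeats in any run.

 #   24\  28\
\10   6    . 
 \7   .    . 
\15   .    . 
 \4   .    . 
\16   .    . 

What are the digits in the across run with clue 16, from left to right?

4 in 2 cells must be {1,3}; 16 in 2 cells must be {7,9}.
R1C2 = 10 − 6 = 4 completes the 10 across.
No cell is forced outright now. R5C1 can only be 7 or 9 (the digits allowed by both its 16 across and its 24 down). If R5C1 = 9: then R3C1 would have to be in {6,7,8,9} for the 15 across but in {1,2,3,4,5} for the 24 down — contradiction. So R5C1 = 7.
Given what's placed, R3C1 must be 8 to fit the 15 across and 24 down.
R3C2 = 15 − 8 = 7 completes the 15 across.
Given what's placed, R4C1 must be 1 to fit the 4 across and 24 down.
R4C2 = 4 − 1 = 3 completes the 4 across.
R5C2 = 16 − 7 = 9 completes the 16 across.

7 9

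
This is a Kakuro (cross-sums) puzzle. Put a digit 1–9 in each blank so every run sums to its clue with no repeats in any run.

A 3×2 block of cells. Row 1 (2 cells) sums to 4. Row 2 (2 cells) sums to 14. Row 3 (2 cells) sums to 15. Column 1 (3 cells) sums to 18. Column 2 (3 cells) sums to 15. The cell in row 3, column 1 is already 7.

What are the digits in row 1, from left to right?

3, 1

4 in 2 cells must be {1,3}.
(1,1) = 3: the only remaining digit allowed by both the 4 across and the 18 down.
(1,2) = 4 − 3 = 1 completes the 4 across.
(2,1) = 18 − 10 = 8 completes the 18 down.
(2,2) = 14 − 8 = 6 completes the 14 across.
(3,2) = 15 − 7 = 8 completes the 15 across.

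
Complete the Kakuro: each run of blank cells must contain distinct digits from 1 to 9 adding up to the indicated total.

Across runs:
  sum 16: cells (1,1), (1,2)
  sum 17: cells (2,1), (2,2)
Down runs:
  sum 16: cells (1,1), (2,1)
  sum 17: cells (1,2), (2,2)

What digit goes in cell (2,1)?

16 in 2 cells must be {7,9}; 17 in 2 cells must be {8,9}.
The 16 across and the 17 down share only 9, so (1,2) = 9.
The 17 across and the 16 down share only 9, so (2,1) = 9.
(2,2) = 17 − 9 = 8 completes the 17 across.
(1,1) = 16 − 9 = 7 completes the 16 across.

9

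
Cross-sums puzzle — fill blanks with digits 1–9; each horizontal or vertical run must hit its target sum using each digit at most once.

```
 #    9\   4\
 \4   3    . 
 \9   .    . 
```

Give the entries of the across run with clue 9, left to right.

6 3

4 in 2 cells must be {1,3}.
R1C2 = 4 − 3 = 1 completes the 4 across.
R2C1 = 9 − 3 = 6 completes the 9 down.
R2C2 = 9 − 6 = 3 completes the 9 across.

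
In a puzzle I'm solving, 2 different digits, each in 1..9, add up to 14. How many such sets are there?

2

2 distinct digits from 1–9 sum between 3 and 17.
Enumerating: {5,9}, {6,8}.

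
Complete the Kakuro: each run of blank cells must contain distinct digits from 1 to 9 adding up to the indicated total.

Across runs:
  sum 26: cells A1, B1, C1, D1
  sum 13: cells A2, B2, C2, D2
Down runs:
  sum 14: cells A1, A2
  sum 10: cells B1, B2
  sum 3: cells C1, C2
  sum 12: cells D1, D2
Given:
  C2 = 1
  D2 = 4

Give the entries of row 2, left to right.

3 in 2 cells must be {1,2}.
C1 = 3 − 1 = 2 completes the 3 down.
D1 = 12 − 4 = 8 completes the 12 down.
A1 = 9: the only remaining digit allowed by both the 26 across and the 14 down.
B1 = 26 − 19 = 7 completes the 26 across.
A2 = 14 − 9 = 5 completes the 14 down.
B2 = 13 − 10 = 3 completes the 13 across.

5, 3, 1, 4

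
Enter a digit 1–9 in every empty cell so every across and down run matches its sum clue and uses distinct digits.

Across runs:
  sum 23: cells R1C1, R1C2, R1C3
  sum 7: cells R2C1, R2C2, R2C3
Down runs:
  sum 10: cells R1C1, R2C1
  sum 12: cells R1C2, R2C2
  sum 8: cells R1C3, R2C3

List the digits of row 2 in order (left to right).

1 4 2

23 in 3 cells must be {6,8,9}; 7 in 3 cells must be {1,2,4}.
The 23 across and the 8 down share only 6, so R1C3 = 6.
The 7 across and the 12 down share only 4, so R2C2 = 4.
R2C3 = 8 − 6 = 2 completes the 8 down.
R1C2 = 12 − 4 = 8 completes the 12 down.
R2C1 = 7 − 6 = 1 completes the 7 across.
R1C1 = 23 − 14 = 9 completes the 23 across.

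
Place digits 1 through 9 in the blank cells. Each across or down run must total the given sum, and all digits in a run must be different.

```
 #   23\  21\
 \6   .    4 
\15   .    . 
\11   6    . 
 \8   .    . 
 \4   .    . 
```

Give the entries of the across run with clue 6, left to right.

4 in 2 cells must be {1,3}.
R1C1 = 6 − 4 = 2 completes the 6 across.

2 4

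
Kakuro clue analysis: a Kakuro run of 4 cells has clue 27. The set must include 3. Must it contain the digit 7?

The only way to make 27 from 4 distinct digits under that restriction is {3,7,8,9}, which contains 7.

Yes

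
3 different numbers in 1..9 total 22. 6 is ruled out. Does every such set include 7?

No

The only way to make 22 from 3 distinct digits under that restriction is {5,8,9}, which does not contain 7.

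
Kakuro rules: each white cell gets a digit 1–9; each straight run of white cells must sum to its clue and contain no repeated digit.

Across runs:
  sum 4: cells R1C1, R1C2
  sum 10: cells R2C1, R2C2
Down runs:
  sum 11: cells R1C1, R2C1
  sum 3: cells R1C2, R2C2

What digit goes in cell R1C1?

3

4 in 2 cells must be {1,3}; 3 in 2 cells must be {1,2}.
The 4 across and the 11 down share only 3, so R1C1 = 3.
R1C2 = 4 − 3 = 1 completes the 4 across.
R2C1 = 11 − 3 = 8 completes the 11 down.
R2C2 = 10 − 8 = 2 completes the 10 across.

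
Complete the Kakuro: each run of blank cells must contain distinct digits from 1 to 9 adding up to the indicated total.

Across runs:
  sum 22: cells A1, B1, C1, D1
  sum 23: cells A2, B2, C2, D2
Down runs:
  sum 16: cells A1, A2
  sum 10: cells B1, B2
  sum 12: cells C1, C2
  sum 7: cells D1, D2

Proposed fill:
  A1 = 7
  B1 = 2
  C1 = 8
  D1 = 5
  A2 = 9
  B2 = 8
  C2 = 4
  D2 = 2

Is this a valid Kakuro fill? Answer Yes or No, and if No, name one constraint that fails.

Yes

Across: 7+2+8+5=22; 9+8+4+2=23. Down: 7+9=16; 2+8=10; 8+4=12; 5+2=7. No digit repeats within any run.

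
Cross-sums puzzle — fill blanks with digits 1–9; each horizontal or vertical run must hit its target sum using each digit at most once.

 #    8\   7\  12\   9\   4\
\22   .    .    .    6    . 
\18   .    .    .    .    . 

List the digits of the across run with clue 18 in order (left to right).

7, 2, 5, 3, 1

4 in 2 cells must be {1,3}.
R2C4 = 9 − 6 = 3 completes the 9 down.
R2C5 = 1: the only remaining digit allowed by both the 18 across and the 4 down.
R1C5 = 4 − 1 = 3 completes the 4 down.
Nothing is forced directly, so branch on R2C1, whose candidates are 2 or 5 or 7. If R2C1 = 2: then R1C1 would have to be in {1,2,4,5,7,8} for the 22 across but in {6} for the 8 down — contradiction. If R2C1 = 5: then R1C1 would have to be in {1,2,4,5,7,8} for the 22 across but in {3} for the 8 down — contradiction. So R2C1 = 7.
R1C1 = 8 − 7 = 1 completes the 8 down.
Given what's placed, R2C3 must be 5 to fit the 18 across and 12 down.
R1C3 = 12 − 5 = 7 completes the 12 down.
R2C2 = 18 − 16 = 2 completes the 18 across.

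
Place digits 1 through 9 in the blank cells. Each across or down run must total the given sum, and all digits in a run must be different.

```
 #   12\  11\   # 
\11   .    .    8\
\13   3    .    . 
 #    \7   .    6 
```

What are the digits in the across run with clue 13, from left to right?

3 8 2

R1C1 = 12 − 3 = 9 completes the 12 down.
R1C2 = 11 − 9 = 2 completes the 11 across.
R2C3 = 8 − 6 = 2 completes the 8 down.
R3C2 = 7 − 6 = 1 completes the 7 across.
R2C2 = 13 − 5 = 8 completes the 13 across.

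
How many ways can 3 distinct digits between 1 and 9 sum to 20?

4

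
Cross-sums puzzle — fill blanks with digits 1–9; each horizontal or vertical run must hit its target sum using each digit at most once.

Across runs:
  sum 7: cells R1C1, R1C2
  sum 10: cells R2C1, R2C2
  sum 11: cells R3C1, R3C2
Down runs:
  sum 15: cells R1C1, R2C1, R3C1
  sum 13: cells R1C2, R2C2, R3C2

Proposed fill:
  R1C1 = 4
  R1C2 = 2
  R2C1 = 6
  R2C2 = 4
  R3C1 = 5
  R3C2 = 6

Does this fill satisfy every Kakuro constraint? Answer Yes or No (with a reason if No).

No — the across run R1C1–R1C2 sums to 6, not 7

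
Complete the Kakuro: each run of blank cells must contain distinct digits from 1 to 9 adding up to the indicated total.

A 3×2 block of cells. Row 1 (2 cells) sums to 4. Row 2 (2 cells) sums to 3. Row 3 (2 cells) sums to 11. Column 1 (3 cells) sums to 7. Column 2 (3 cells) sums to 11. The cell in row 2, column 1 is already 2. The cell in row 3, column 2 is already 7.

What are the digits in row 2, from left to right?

4 in 2 cells must be {1,3}; 3 in 2 cells must be {1,2}; 7 in 3 cells must be {1,2,4}.
Given what's placed, (1,1) must be 1 to fit the 4 across and 7 down.
(1,2) = 4 − 1 = 3 completes the 4 across.
(2,2) = 3 − 2 = 1 completes the 3 across.
(3,1) = 11 − 7 = 4 completes the 11 across.

2 1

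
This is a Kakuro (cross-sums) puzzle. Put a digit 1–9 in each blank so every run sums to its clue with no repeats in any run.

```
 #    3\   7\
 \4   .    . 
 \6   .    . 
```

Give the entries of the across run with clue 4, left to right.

4 in 2 cells must be {1,3}; 3 in 2 cells must be {1,2}.
The 4 across and the 3 down share only 1, so R1C1 = 1.
R1C2 = 4 − 1 = 3 completes the 4 across.
R2C1 = 3 − 1 = 2 completes the 3 down.
R2C2 = 6 − 2 = 4 completes the 6 across.

1 3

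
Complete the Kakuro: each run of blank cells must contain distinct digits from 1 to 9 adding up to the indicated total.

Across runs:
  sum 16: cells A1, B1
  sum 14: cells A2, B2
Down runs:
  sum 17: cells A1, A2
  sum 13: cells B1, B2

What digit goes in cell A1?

9

16 in 2 cells must be {7,9}; 17 in 2 cells must be {8,9}.
The 16 across and the 17 down share only 9, so A1 = 9.
B1 = 16 − 9 = 7 completes the 16 across.
A2 = 17 − 9 = 8 completes the 17 down.
B2 = 14 − 8 = 6 completes the 14 across.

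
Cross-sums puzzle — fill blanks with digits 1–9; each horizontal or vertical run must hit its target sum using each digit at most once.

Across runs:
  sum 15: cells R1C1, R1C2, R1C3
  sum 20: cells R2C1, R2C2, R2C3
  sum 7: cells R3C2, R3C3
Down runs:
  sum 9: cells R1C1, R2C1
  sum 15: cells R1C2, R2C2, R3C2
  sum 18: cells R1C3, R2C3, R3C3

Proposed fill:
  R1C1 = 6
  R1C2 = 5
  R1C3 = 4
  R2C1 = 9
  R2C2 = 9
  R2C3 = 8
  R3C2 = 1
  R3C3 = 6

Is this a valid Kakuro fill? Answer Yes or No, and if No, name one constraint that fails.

No — the down run R1C1–R2C1 sums to 15, not 9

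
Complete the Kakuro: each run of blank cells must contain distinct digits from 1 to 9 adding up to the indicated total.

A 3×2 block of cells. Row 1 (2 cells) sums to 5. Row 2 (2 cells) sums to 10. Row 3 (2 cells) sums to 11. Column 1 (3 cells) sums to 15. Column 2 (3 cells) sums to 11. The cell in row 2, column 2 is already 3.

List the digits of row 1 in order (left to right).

3 2

(2,1) = 10 − 3 = 7 completes the 10 across.
Nothing is forced directly, so branch on (1,1), whose candidates are 2 or 3. If (1,1) = 2: then (1,2) would have to be in {3} for the 5 across but in {1,2,6,7} for the 11 down — contradiction. So (1,1) = 3.
(1,2) = 5 − 3 = 2 completes the 5 across.
(3,1) = 15 − 10 = 5 completes the 15 down.
(3,2) = 11 − 5 = 6 completes the 11 across.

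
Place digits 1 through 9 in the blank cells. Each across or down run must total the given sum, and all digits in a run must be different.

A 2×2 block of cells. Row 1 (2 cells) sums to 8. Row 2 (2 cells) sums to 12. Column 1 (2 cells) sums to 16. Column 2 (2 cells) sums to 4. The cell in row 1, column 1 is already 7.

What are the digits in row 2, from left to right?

9 3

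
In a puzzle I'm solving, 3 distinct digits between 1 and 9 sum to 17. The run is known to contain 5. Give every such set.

{3,5,9}; {4,5,8}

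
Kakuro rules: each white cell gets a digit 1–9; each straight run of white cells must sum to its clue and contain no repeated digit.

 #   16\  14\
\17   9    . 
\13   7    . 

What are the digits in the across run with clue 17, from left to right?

17 in 2 cells must be {8,9}; 16 in 2 cells must be {7,9}.
R1C2 = 17 − 9 = 8 completes the 17 across.
R2C2 = 13 − 7 = 6 completes the 13 across.

9 8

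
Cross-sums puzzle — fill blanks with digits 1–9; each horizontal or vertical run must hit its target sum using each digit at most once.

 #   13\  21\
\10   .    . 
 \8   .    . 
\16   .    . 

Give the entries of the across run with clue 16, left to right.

9 7

16 in 2 cells must be {7,9}.
Nothing is forced directly, so branch on R2C2, whose candidates are 5 or 6 or 7. If R2C2 = 6: that forces R2C1 = 2, R3C1 = 7, after which R3C2 would have to be in {9} for the 16 across but in {7,8} for the 21 down — contradiction. If R2C2 = 7: that forces R2C1 = 1, R3C2 = 9, after which R1C2 would have to be in {1,2,3,4,6,7,8,9} for the 10 across but in {5} for the 21 down — contradiction. So R2C2 = 5.
R2C1 = 8 − 5 = 3 completes the 8 across.
Given what's placed, R3C1 must be 9 to fit the 16 across and 13 down.
R3C2 = 16 − 9 = 7 completes the 16 across.
R1C1 = 13 − 12 = 1 completes the 13 down.
R1C2 = 10 − 1 = 9 completes the 10 across.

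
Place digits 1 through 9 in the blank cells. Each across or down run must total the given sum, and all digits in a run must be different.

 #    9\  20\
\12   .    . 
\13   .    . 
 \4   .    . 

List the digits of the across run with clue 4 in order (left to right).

1 3

4 in 2 cells must be {1,3}.
The 4 across and the 20 down share only 3, so R3C2 = 3.
R3C1 = 4 − 3 = 1 completes the 4 across.
Nothing is forced directly, so branch on R1C1, whose candidates are 3 or 5. If R1C1 = 5: then R1C2 would have to be in {7} for the 12 across but in {8,9} for the 20 down — contradiction. So R1C1 = 3.
R1C2 = 12 − 3 = 9 completes the 12 across.
R2C1 = 9 − 4 = 5 completes the 9 down.
R2C2 = 13 − 5 = 8 completes the 13 across.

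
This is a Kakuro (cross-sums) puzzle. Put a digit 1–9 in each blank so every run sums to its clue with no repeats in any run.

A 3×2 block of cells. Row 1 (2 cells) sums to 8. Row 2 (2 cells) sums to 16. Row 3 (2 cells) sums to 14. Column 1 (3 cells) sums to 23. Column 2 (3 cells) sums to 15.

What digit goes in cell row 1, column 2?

2

16 in 2 cells must be {7,9}; 23 in 3 cells must be {6,8,9}.
The 8 across and the 23 down share only 6, so (1,1) = 6.
(1,2) = 8 − 6 = 2 completes the 8 across.
Given what's placed, (2,1) must be 9 to fit the 16 across and 23 down.
(2,2) = 16 − 9 = 7 completes the 16 across.
(3,1) = 23 − 15 = 8 completes the 23 down.
(3,2) = 14 − 8 = 6 completes the 14 across.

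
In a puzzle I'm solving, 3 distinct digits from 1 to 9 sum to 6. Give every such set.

{1,2,3}

3 distinct digits from 1–9 sum between 6 and 24.
Only one set works: {1,2,3}.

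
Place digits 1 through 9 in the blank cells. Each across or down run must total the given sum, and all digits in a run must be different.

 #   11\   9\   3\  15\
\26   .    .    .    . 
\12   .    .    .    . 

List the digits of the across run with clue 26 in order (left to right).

3 in 2 cells must be {1,2}.
Only 2 fits R1C3 under both its across sum 26 and down sum 3.
R2C3 = 3 − 2 = 1 completes the 3 down.
Given what's placed, R2C4 must be 6 to fit the 12 across and 15 down.
R1C4 = 15 − 6 = 9 completes the 15 down.
No cell is forced outright now. R2C1 can only be 2 or 3 (the digits allowed by both its 12 across and its 11 down). If R2C1 = 2: then R1C1 would have to be in {7,8} for the 26 across but in {9} for the 11 down — contradiction. So R2C1 = 3.
R1C1 = 11 − 3 = 8 completes the 11 down.
R1C2 = 26 − 19 = 7 completes the 26 across.

8, 7, 2, 9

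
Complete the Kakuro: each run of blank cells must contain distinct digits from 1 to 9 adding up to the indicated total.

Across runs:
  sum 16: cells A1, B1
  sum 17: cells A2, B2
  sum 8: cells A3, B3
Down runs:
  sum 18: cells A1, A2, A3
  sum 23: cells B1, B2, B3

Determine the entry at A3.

16 in 2 cells must be {7,9}; 17 in 2 cells must be {8,9}; 23 in 3 cells must be {6,8,9}.
The 16 across and the 23 down share only 9, so B1 = 9.
Given what's placed, B2 must be 8 to fit the 17 across and 23 down.
B3 = 23 − 17 = 6 completes the 23 down.
A1 = 16 − 9 = 7 completes the 16 across.
A2 = 17 − 8 = 9 completes the 17 across.
A3 = 8 − 6 = 2 completes the 8 across.

2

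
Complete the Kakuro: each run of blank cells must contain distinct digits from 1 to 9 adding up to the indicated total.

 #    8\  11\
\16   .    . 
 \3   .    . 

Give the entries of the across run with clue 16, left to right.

16 in 2 cells must be {7,9}; 3 in 2 cells must be {1,2}.
The 16 across and the 8 down share only 7, so R1C1 = 7.
R1C2 = 16 − 7 = 9 completes the 16 across.
R2C1 = 8 − 7 = 1 completes the 8 down.
R2C2 = 3 − 1 = 2 completes the 3 across.

7 9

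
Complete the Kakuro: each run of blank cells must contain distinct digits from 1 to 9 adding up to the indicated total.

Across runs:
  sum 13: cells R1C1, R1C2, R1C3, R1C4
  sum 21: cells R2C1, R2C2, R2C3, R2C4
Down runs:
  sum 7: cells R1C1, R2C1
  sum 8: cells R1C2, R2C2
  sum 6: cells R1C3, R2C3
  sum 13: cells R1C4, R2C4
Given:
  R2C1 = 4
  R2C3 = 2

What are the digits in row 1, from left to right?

3 1 4 5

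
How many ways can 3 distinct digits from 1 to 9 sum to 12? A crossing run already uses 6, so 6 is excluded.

5

3 distinct digits from 1–9 sum between 6 and 24.
Dropping sets that contain 6.
Enumerating: {1,2,9}, {1,3,8}, {1,4,7}, {2,3,7}, {3,4,5}.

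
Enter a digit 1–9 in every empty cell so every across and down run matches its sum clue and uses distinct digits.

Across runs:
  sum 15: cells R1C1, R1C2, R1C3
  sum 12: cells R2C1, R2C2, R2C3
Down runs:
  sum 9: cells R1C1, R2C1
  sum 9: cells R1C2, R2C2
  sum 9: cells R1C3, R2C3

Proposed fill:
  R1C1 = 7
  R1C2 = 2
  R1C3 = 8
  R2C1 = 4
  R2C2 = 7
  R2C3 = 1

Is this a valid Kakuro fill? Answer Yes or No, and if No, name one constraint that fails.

No — the down run R1C1–R2C1 sums to 11, not 9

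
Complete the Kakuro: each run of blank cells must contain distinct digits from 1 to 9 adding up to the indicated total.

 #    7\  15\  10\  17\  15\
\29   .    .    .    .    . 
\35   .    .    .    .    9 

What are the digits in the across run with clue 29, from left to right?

35 in 5 cells must be {5,6,7,8,9}; 17 in 2 cells must be {8,9}.
R1C5 = 15 − 9 = 6 completes the 15 down.
Given what's placed, R2C4 must be 8 to fit the 35 across and 17 down.
R1C4 = 17 − 8 = 9 completes the 17 down.
Nothing is forced directly, so branch on R1C2, whose candidates are 7 or 8. If R1C2 = 7: then R2C2 would have to be in {5,6,7} for the 35 across but in {8} for the 15 down — contradiction. So R1C2 = 8.
R2C2 = 15 − 8 = 7 completes the 15 down.
Given what's placed, R2C3 must be 6 to fit the 35 across and 10 down.
R1C3 = 10 − 6 = 4 completes the 10 down.
R2C1 = 35 − 30 = 5 completes the 35 across.
R1C1 = 29 − 27 = 2 completes the 29 across.

2, 8, 4, 9, 6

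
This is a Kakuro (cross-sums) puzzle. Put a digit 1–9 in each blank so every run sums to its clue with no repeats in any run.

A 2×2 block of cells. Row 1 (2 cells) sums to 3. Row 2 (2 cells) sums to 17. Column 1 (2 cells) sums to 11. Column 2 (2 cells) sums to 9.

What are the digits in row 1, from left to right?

2 1

3 in 2 cells must be {1,2}; 17 in 2 cells must be {8,9}.
The 3 across and the 11 down share only 2, so (1,1) = 2.
(1,2) = 3 − 2 = 1 completes the 3 across.
(2,1) = 11 − 2 = 9 completes the 11 down.
(2,2) = 17 − 9 = 8 completes the 17 across.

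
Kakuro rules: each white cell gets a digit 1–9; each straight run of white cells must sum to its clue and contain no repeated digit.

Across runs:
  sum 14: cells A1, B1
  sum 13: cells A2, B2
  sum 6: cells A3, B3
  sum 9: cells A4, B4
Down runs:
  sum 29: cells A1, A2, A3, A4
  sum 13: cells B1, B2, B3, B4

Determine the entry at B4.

29 in 4 cells must be {5,7,8,9}.
Only 5 fits A3 under both its across sum 6 and down sum 29.
B3 = 6 − 5 = 1 completes the 6 across.
Nothing is forced directly, so branch on A1, whose candidates are 8 or 9. If A1 = 9: that forces B1 = 5, B2 = 4, B4 = 3, after which A2 would have to be in {9} for the 13 across but in {7,8} for the 29 down — contradiction. So A1 = 8.
B1 = 14 − 8 = 6 completes the 14 across.
B2 = 4: the only remaining digit allowed by both the 13 across and the 13 down.
Given what's placed, A4 must be 7 to fit the 9 across and 29 down.
B4 = 9 − 7 = 2 completes the 9 across.

2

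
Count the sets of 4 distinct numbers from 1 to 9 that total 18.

4 distinct digits from 1–9 sum between 10 and 30.

11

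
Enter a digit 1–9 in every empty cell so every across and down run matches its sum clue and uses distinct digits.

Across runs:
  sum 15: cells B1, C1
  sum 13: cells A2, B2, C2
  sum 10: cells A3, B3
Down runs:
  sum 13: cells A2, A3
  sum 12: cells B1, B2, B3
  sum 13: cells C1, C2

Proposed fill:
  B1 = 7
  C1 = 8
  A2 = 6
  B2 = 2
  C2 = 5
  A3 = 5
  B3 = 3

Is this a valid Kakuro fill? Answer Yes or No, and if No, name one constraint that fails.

No — the down run A2–A3 sums to 11, not 13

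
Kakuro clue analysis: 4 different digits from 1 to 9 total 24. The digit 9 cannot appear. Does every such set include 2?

No

Counterexample: {3,6,7,8} sums to 24 under that restriction without using 2.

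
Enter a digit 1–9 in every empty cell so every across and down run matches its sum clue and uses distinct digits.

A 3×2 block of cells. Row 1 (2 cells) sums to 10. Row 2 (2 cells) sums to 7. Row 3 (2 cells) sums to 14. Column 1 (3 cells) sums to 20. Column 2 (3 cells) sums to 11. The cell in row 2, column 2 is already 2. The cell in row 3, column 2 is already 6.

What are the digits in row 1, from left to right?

(1,2) = 11 − 8 = 3 completes the 11 down.
(2,1) = 7 − 2 = 5 completes the 7 across.
(3,1) = 14 − 6 = 8 completes the 14 across.
(1,1) = 10 − 3 = 7 completes the 10 across.

7, 3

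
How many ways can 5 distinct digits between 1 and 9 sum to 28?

9

5 distinct digits from 1–9 sum between 15 and 35.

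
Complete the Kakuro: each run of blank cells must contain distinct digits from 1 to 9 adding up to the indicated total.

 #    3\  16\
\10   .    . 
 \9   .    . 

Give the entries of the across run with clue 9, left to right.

2 7

3 in 2 cells must be {1,2}; 16 in 2 cells must be {7,9}.
The 9 across and the 16 down share only 7, so R2C2 = 7.
R1C2 = 16 − 7 = 9 completes the 16 down.
R2C1 = 9 − 7 = 2 completes the 9 across.
R1C1 = 10 − 9 = 1 completes the 10 across.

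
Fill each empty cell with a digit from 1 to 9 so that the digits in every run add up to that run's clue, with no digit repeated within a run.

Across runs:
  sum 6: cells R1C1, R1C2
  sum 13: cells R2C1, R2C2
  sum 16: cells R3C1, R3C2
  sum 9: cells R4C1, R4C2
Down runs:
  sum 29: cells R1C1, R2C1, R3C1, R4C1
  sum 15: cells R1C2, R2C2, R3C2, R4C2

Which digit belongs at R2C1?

8

16 in 2 cells must be {7,9}; 29 in 4 cells must be {5,7,8,9}.
Only 5 fits R1C1 under both its across sum 6 and down sum 29.
R1C2 = 6 − 5 = 1 completes the 6 across.
Nothing is forced directly, so branch on R3C2, whose candidates are 7 or 9. If R3C2 = 9: then R2C2 would have to be in {4,5,6,7,8,9} for the 13 across but in {2,3} for the 15 down — contradiction. So R3C2 = 7.
R3C1 = 16 − 7 = 9 completes the 16 across.
No cell is forced outright now. R2C1 can only be 7 or 8 (the digits allowed by both its 13 across and its 29 down). If R2C1 = 7: then R2C2 would have to be in {6} for the 13 across but in {2,3,4,5} for the 15 down — contradiction. So R2C1 = 8.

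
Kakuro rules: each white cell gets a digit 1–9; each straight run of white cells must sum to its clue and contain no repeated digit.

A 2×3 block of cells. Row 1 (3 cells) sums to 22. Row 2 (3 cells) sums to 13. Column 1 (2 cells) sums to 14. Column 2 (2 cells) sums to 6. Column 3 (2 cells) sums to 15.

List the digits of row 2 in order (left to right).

5 1 7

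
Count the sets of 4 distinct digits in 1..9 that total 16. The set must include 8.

2

4 distinct digits from 1–9 sum between 10 and 30.
Keeping only sets containing 8.
Enumerating: {1,2,5,8}, {1,3,4,8}.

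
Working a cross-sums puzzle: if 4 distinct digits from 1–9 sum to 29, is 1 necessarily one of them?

No

The only way to make 29 from 4 distinct digits is {5,7,8,9}, which does not contain 1.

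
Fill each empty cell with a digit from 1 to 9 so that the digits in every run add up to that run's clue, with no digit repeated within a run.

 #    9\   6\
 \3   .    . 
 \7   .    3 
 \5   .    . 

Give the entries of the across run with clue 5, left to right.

3 in 2 cells must be {1,2}; 6 in 3 cells must be {1,2,3}.
R2C1 = 7 − 3 = 4 completes the 7 across.
Given what's placed, R1C1 must be 2 to fit the 3 across and 9 down.
R1C2 = 3 − 2 = 1 completes the 3 across.
R3C1 = 9 − 6 = 3 completes the 9 down.
R3C2 = 5 − 3 = 2 completes the 5 across.

3 2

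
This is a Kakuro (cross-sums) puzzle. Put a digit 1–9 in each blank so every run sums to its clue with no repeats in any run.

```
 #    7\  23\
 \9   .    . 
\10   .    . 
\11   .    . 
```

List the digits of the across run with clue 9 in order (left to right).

1, 8

7 in 3 cells must be {1,2,4}; 23 in 3 cells must be {6,8,9}.
Nothing is forced directly, so branch on R1C2, whose candidates are 6 or 8. If R1C2 = 6: then R1C1 would have to be in {3} for the 9 across but in {1,2,4} for the 7 down — contradiction. So R1C2 = 8.
R1C1 = 9 − 8 = 1 completes the 9 across.
Nothing is forced directly, so branch on R2C1, whose candidates are 2 or 4. If R2C1 = 2: then R2C2 would have to be in {8} for the 10 across but in {6,9} for the 23 down — contradiction. So R2C1 = 4.
R2C2 = 10 − 4 = 6 completes the 10 across.
R3C1 = 7 − 5 = 2 completes the 7 down.
R3C2 = 11 − 2 = 9 completes the 11 across.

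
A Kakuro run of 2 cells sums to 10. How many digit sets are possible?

4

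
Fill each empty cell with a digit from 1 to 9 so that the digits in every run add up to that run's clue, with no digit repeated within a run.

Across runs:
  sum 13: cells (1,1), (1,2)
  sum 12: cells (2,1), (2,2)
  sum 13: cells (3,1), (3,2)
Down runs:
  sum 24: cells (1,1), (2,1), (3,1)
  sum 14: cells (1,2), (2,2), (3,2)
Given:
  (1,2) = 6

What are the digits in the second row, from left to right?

9 3

24 in 3 cells must be {7,8,9}.
(1,1) = 13 − 6 = 7 completes the 13 across.
Nothing is forced directly, so branch on (2,1), whose candidates are 8 or 9. If (2,1) = 8: then (2,2) would have to be in {4} for the 12 across but in {1,3,5,7} for the 14 down — contradiction. So (2,1) = 9.
(2,2) = 12 − 9 = 3 completes the 12 across.
(3,1) = 24 − 16 = 8 completes the 24 down.
(3,2) = 13 − 8 = 5 completes the 13 across.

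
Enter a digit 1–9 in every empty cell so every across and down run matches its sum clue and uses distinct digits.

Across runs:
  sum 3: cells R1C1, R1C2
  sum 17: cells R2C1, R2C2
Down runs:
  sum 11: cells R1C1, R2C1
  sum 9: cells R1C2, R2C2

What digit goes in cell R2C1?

9

3 in 2 cells must be {1,2}; 17 in 2 cells must be {8,9}.
The 3 across and the 11 down share only 2, so R1C1 = 2.
R1C2 = 3 − 2 = 1 completes the 3 across.
R2C1 = 11 − 2 = 9 completes the 11 down.
R2C2 = 17 − 9 = 8 completes the 17 across.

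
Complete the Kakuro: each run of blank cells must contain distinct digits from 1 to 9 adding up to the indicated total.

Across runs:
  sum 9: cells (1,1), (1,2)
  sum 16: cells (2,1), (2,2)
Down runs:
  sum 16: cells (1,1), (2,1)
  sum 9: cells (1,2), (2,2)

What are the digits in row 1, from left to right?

7, 2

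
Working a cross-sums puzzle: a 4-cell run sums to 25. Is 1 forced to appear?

No

Counterexample: {2,6,8,9} sums to 25 without using 1.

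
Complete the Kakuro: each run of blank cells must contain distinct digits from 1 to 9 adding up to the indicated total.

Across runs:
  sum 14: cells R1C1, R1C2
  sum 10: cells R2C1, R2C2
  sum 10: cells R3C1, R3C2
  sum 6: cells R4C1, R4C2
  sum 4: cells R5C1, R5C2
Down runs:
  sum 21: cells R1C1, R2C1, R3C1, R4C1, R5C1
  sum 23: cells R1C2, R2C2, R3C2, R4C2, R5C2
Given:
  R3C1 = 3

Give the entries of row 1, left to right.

4 in 2 cells must be {1,3}.
R3C2 = 10 − 3 = 7 completes the 10 across.
R5C1 = 1: the only remaining digit allowed by both the 4 across and the 21 down.
R5C2 = 4 − 1 = 3 completes the 4 across.
No cell is forced outright now. R1C2 can only be 5 or 6 or 8 (the digits allowed by both its 14 across and its 23 down). If R1C2 = 5: that forces R1C1 = 9, R4C1 = 2, after which R4C2 would have to be in {4} for the 6 across but in {2,6} for the 23 down — contradiction. If R1C2 = 6: that forces R1C1 = 8, R2C2 = 2, R4C2 = 5, after which R2C1 would have to be in {8} for the 10 across but in {2,4,5,7} for the 21 down — contradiction. So R1C2 = 8.
R1C1 = 14 − 8 = 6 completes the 14 across.

6 8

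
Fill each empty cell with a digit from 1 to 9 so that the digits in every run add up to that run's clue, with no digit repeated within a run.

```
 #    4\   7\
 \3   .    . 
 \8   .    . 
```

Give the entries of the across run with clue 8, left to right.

3 in 2 cells must be {1,2}; 4 in 2 cells must be {1,3}.
The 3 across and the 4 down share only 1, so R1C1 = 1.
R1C2 = 3 − 1 = 2 completes the 3 across.
R2C1 = 4 − 1 = 3 completes the 4 down.
R2C2 = 8 − 3 = 5 completes the 8 across.

3 5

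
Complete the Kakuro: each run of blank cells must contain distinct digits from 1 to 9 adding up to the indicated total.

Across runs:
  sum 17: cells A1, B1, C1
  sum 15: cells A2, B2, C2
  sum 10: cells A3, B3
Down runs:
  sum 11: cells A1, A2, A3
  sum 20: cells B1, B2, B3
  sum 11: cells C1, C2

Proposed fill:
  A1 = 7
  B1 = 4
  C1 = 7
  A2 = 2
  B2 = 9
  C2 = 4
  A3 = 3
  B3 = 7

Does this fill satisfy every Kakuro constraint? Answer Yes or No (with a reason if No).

No — the across run A1–C1 sums to 18, not 17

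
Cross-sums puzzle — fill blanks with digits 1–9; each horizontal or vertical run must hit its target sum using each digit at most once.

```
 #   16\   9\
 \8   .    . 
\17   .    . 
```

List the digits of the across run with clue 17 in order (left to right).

9 8

17 in 2 cells must be {8,9}; 16 in 2 cells must be {7,9}.
The 8 across and the 16 down share only 7, so R1C1 = 7.
R1C2 = 8 − 7 = 1 completes the 8 across.
R2C1 = 16 − 7 = 9 completes the 16 down.
R2C2 = 17 − 9 = 8 completes the 17 across.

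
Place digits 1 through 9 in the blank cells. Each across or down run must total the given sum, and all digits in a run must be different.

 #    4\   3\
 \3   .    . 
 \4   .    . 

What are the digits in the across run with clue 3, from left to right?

1, 2

3 in 2 cells must be {1,2}; 4 in 2 cells must be {1,3}.
The 3 across and the 4 down share only 1, so R1C1 = 1.
R1C2 = 3 − 1 = 2 completes the 3 across.
R2C1 = 4 − 1 = 3 completes the 4 down.
R2C2 = 4 − 3 = 1 completes the 4 across.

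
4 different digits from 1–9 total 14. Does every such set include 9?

No

Counterexample: {1,2,3,8} sums to 14 without using 9.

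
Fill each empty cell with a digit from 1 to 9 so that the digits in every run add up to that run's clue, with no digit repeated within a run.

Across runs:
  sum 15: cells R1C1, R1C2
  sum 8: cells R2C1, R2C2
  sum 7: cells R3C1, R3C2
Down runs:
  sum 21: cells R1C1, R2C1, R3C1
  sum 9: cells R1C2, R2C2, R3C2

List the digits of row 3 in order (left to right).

5 2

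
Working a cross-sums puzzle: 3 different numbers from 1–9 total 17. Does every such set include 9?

Counterexample: {2,7,8} sums to 17 without using 9.

No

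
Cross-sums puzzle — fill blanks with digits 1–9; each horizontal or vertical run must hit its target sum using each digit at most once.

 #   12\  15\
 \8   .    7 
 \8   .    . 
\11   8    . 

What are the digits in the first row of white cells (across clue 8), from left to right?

R1C1 = 8 − 7 = 1 completes the 8 across.
R2C1 = 12 − 9 = 3 completes the 12 down.
R2C2 = 8 − 3 = 5 completes the 8 across.
R3C2 = 11 − 8 = 3 completes the 11 across.

1, 7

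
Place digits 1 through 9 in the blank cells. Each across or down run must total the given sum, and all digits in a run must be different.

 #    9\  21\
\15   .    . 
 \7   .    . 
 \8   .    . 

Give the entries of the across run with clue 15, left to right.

The 15 across and the 9 down share only 6, so R1C1 = 6.
R1C2 = 15 − 6 = 9 completes the 15 across.
Nothing is forced directly, so branch on R2C1, whose candidates are 1 or 2. If R2C1 = 1: then R2C2 would have to be in {6} for the 7 across but in {4,5,7,8} for the 21 down — contradiction. So R2C1 = 2.
R2C2 = 7 − 2 = 5 completes the 7 across.
R3C1 = 9 − 8 = 1 completes the 9 down.
R3C2 = 8 − 1 = 7 completes the 8 across.

6 9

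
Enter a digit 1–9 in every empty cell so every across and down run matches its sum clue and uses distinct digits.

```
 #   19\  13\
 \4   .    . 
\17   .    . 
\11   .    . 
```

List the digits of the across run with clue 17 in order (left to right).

4 in 2 cells must be {1,3}; 17 in 2 cells must be {8,9}.
The 4 across and the 19 down share only 3, so R1C1 = 3.
R1C2 = 4 − 3 = 1 completes the 4 across.
Given what's placed, R2C1 must be 9 to fit the 17 across and 19 down.
R2C2 = 17 − 9 = 8 completes the 17 across.
R3C1 = 19 − 12 = 7 completes the 19 down.
R3C2 = 11 − 7 = 4 completes the 11 across.

9 8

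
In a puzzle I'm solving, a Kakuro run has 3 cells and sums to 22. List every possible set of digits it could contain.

3 distinct digits from 1–9 sum between 6 and 24.

{5,8,9}; {6,7,9}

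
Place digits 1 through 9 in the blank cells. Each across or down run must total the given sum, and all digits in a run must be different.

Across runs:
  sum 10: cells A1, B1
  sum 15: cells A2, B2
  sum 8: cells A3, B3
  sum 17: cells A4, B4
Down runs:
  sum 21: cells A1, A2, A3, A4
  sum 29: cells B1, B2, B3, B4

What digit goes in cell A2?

17 in 2 cells must be {8,9}; 29 in 4 cells must be {5,7,8,9}.
Nothing is forced directly, so branch on B1, whose candidates are 7 or 8 or 9. If B1 = 7: that forces A1 = 3, B3 = 5, after which A3 would have to be in {3} for the 8 across but in {1,2,4,5,6,7,8,9} for the 21 down — contradiction. If B1 = 8: that forces A1 = 2, B4 = 9, B2 = 7, B3 = 5, A4 = 8, after which A2 would have to be in {8} for the 15 across but in {4,5,6,7} for the 21 down — contradiction. So B1 = 9.
A1 = 10 − 9 = 1 completes the 10 across.
Given what's placed, B4 must be 8 to fit the 17 across and 29 down.
B2 = 7: the only remaining digit allowed by both the 15 across and the 29 down.
B3 = 29 − 24 = 5 completes the 29 down.
A4 = 17 − 8 = 9 completes the 17 across.
A2 = 15 − 7 = 8 completes the 15 across.

8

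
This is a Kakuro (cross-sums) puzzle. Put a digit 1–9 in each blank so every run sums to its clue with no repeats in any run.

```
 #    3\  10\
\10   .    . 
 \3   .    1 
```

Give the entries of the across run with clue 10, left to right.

3 in 2 cells must be {1,2}.
R1C2 = 10 − 1 = 9 completes the 10 down.
R2C1 = 3 − 1 = 2 completes the 3 across.
R1C1 = 10 − 9 = 1 completes the 10 across.

1 9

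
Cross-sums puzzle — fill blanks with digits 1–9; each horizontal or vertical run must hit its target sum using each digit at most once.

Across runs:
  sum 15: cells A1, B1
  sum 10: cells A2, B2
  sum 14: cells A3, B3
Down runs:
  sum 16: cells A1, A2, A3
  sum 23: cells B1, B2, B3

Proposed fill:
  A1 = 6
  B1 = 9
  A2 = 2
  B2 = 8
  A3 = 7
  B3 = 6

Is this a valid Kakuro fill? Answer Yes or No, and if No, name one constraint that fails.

No — the down run A1–A3 sums to 15, not 16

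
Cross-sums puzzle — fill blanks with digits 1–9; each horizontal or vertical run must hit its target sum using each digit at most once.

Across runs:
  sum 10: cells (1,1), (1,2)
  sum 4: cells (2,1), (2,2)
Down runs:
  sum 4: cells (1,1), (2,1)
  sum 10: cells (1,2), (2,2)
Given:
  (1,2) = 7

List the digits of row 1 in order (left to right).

3 7

4 in 2 cells must be {1,3}.
(1,1) = 10 − 7 = 3 completes the 10 across.
(2,1) = 4 − 3 = 1 completes the 4 down.
(2,2) = 4 − 1 = 3 completes the 4 across.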